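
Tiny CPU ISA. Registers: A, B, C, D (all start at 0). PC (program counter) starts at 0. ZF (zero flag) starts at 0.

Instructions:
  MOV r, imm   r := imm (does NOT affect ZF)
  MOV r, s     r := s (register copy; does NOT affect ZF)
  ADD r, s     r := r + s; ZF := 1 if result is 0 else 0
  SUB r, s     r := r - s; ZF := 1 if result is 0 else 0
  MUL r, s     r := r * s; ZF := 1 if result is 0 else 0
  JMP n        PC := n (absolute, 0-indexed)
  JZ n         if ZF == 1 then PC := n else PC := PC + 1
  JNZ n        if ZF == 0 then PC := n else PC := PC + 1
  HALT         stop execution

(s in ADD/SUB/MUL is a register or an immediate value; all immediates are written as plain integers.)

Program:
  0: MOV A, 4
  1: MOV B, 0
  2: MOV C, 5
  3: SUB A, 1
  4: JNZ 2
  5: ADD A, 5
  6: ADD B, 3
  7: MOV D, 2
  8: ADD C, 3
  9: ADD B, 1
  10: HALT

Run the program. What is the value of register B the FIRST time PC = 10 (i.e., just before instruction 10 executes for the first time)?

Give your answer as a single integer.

Step 1: PC=0 exec 'MOV A, 4'. After: A=4 B=0 C=0 D=0 ZF=0 PC=1
Step 2: PC=1 exec 'MOV B, 0'. After: A=4 B=0 C=0 D=0 ZF=0 PC=2
Step 3: PC=2 exec 'MOV C, 5'. After: A=4 B=0 C=5 D=0 ZF=0 PC=3
Step 4: PC=3 exec 'SUB A, 1'. After: A=3 B=0 C=5 D=0 ZF=0 PC=4
Step 5: PC=4 exec 'JNZ 2'. After: A=3 B=0 C=5 D=0 ZF=0 PC=2
Step 6: PC=2 exec 'MOV C, 5'. After: A=3 B=0 C=5 D=0 ZF=0 PC=3
Step 7: PC=3 exec 'SUB A, 1'. After: A=2 B=0 C=5 D=0 ZF=0 PC=4
Step 8: PC=4 exec 'JNZ 2'. After: A=2 B=0 C=5 D=0 ZF=0 PC=2
Step 9: PC=2 exec 'MOV C, 5'. After: A=2 B=0 C=5 D=0 ZF=0 PC=3
Step 10: PC=3 exec 'SUB A, 1'. After: A=1 B=0 C=5 D=0 ZF=0 PC=4
Step 11: PC=4 exec 'JNZ 2'. After: A=1 B=0 C=5 D=0 ZF=0 PC=2
Step 12: PC=2 exec 'MOV C, 5'. After: A=1 B=0 C=5 D=0 ZF=0 PC=3
Step 13: PC=3 exec 'SUB A, 1'. After: A=0 B=0 C=5 D=0 ZF=1 PC=4
Step 14: PC=4 exec 'JNZ 2'. After: A=0 B=0 C=5 D=0 ZF=1 PC=5
Step 15: PC=5 exec 'ADD A, 5'. After: A=5 B=0 C=5 D=0 ZF=0 PC=6
Step 16: PC=6 exec 'ADD B, 3'. After: A=5 B=3 C=5 D=0 ZF=0 PC=7
Step 17: PC=7 exec 'MOV D, 2'. After: A=5 B=3 C=5 D=2 ZF=0 PC=8
Step 18: PC=8 exec 'ADD C, 3'. After: A=5 B=3 C=8 D=2 ZF=0 PC=9
Step 19: PC=9 exec 'ADD B, 1'. After: A=5 B=4 C=8 D=2 ZF=0 PC=10
First time PC=10: B=4

4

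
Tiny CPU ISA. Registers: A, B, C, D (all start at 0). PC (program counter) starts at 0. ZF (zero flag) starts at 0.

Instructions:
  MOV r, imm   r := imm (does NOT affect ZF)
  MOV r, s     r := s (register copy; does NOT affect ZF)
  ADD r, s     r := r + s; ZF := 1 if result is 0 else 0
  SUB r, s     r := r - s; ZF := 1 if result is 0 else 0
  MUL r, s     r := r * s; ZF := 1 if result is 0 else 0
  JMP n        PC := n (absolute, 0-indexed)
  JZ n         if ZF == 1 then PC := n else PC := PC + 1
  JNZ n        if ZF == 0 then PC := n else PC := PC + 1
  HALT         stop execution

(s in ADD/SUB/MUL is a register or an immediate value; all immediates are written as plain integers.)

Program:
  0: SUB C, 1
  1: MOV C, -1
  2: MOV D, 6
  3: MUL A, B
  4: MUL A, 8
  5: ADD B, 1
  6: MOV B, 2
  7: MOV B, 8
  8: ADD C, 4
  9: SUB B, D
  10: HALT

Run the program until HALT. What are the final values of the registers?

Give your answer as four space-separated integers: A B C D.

Answer: 0 2 3 6

Derivation:
Step 1: PC=0 exec 'SUB C, 1'. After: A=0 B=0 C=-1 D=0 ZF=0 PC=1
Step 2: PC=1 exec 'MOV C, -1'. After: A=0 B=0 C=-1 D=0 ZF=0 PC=2
Step 3: PC=2 exec 'MOV D, 6'. After: A=0 B=0 C=-1 D=6 ZF=0 PC=3
Step 4: PC=3 exec 'MUL A, B'. After: A=0 B=0 C=-1 D=6 ZF=1 PC=4
Step 5: PC=4 exec 'MUL A, 8'. After: A=0 B=0 C=-1 D=6 ZF=1 PC=5
Step 6: PC=5 exec 'ADD B, 1'. After: A=0 B=1 C=-1 D=6 ZF=0 PC=6
Step 7: PC=6 exec 'MOV B, 2'. After: A=0 B=2 C=-1 D=6 ZF=0 PC=7
Step 8: PC=7 exec 'MOV B, 8'. After: A=0 B=8 C=-1 D=6 ZF=0 PC=8
Step 9: PC=8 exec 'ADD C, 4'. After: A=0 B=8 C=3 D=6 ZF=0 PC=9
Step 10: PC=9 exec 'SUB B, D'. After: A=0 B=2 C=3 D=6 ZF=0 PC=10
Step 11: PC=10 exec 'HALT'. After: A=0 B=2 C=3 D=6 ZF=0 PC=10 HALTED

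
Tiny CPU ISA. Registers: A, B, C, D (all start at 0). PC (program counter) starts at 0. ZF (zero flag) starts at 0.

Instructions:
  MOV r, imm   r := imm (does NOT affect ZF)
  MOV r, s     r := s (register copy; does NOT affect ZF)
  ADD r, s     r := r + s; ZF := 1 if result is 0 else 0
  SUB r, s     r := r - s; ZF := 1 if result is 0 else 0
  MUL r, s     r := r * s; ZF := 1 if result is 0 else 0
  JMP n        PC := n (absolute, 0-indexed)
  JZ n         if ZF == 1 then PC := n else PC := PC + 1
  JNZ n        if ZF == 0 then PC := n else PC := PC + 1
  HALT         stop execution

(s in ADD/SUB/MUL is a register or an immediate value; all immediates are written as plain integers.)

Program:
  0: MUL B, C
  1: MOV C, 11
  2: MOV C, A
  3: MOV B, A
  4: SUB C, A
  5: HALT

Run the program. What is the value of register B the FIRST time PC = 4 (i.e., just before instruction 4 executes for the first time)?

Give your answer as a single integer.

Step 1: PC=0 exec 'MUL B, C'. After: A=0 B=0 C=0 D=0 ZF=1 PC=1
Step 2: PC=1 exec 'MOV C, 11'. After: A=0 B=0 C=11 D=0 ZF=1 PC=2
Step 3: PC=2 exec 'MOV C, A'. After: A=0 B=0 C=0 D=0 ZF=1 PC=3
Step 4: PC=3 exec 'MOV B, A'. After: A=0 B=0 C=0 D=0 ZF=1 PC=4
First time PC=4: B=0

0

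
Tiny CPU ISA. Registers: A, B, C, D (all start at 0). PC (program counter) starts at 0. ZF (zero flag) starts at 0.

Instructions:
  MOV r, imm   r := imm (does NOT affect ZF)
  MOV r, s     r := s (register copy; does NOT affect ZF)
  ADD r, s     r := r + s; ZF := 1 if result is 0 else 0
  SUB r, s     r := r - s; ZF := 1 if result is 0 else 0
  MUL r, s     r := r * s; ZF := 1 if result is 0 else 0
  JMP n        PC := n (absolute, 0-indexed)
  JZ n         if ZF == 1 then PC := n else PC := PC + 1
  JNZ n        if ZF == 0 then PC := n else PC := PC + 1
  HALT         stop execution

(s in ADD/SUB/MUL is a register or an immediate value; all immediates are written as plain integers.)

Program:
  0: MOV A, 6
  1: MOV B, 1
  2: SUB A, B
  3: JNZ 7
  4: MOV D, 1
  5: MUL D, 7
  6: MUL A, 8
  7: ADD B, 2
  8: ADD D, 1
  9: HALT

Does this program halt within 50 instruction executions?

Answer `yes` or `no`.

Answer: yes

Derivation:
Step 1: PC=0 exec 'MOV A, 6'. After: A=6 B=0 C=0 D=0 ZF=0 PC=1
Step 2: PC=1 exec 'MOV B, 1'. After: A=6 B=1 C=0 D=0 ZF=0 PC=2
Step 3: PC=2 exec 'SUB A, B'. After: A=5 B=1 C=0 D=0 ZF=0 PC=3
Step 4: PC=3 exec 'JNZ 7'. After: A=5 B=1 C=0 D=0 ZF=0 PC=7
Step 5: PC=7 exec 'ADD B, 2'. After: A=5 B=3 C=0 D=0 ZF=0 PC=8
Step 6: PC=8 exec 'ADD D, 1'. After: A=5 B=3 C=0 D=1 ZF=0 PC=9
Step 7: PC=9 exec 'HALT'. After: A=5 B=3 C=0 D=1 ZF=0 PC=9 HALTED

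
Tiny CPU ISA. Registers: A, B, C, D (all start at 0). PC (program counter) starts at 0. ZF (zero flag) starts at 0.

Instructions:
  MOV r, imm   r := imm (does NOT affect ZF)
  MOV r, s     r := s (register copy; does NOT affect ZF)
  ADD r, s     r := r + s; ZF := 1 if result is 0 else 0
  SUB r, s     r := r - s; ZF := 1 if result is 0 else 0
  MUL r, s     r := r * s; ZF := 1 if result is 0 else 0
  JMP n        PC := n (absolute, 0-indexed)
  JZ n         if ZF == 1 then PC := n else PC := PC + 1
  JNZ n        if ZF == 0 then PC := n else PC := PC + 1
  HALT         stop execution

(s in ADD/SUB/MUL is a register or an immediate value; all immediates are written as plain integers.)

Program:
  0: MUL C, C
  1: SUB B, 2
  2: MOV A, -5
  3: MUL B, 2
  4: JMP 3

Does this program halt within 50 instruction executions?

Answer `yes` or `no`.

Answer: no

Derivation:
Step 1: PC=0 exec 'MUL C, C'. After: A=0 B=0 C=0 D=0 ZF=1 PC=1
Step 2: PC=1 exec 'SUB B, 2'. After: A=0 B=-2 C=0 D=0 ZF=0 PC=2
Step 3: PC=2 exec 'MOV A, -5'. After: A=-5 B=-2 C=0 D=0 ZF=0 PC=3
Step 4: PC=3 exec 'MUL B, 2'. After: A=-5 B=-4 C=0 D=0 ZF=0 PC=4
Step 5: PC=4 exec 'JMP 3'. After: A=-5 B=-4 C=0 D=0 ZF=0 PC=3
Step 6: PC=3 exec 'MUL B, 2'. After: A=-5 B=-8 C=0 D=0 ZF=0 PC=4
Step 7: PC=4 exec 'JMP 3'. After: A=-5 B=-8 C=0 D=0 ZF=0 PC=3
Step 8: PC=3 exec 'MUL B, 2'. After: A=-5 B=-16 C=0 D=0 ZF=0 PC=4
Step 9: PC=4 exec 'JMP 3'. After: A=-5 B=-16 C=0 D=0 ZF=0 PC=3
Step 10: PC=3 exec 'MUL B, 2'. After: A=-5 B=-32 C=0 D=0 ZF=0 PC=4
Step 11: PC=4 exec 'JMP 3'. After: A=-5 B=-32 C=0 D=0 ZF=0 PC=3
Step 12: PC=3 exec 'MUL B, 2'. After: A=-5 B=-64 C=0 D=0 ZF=0 PC=4
Step 13: PC=4 exec 'JMP 3'. After: A=-5 B=-64 C=0 D=0 ZF=0 PC=3
Step 14: PC=3 exec 'MUL B, 2'. After: A=-5 B=-128 C=0 D=0 ZF=0 PC=4
Step 15: PC=4 exec 'JMP 3'. After: A=-5 B=-128 C=0 D=0 ZF=0 PC=3
After 50 steps: not halted. PC revisits the same instructions with no path to HALT; will never halt.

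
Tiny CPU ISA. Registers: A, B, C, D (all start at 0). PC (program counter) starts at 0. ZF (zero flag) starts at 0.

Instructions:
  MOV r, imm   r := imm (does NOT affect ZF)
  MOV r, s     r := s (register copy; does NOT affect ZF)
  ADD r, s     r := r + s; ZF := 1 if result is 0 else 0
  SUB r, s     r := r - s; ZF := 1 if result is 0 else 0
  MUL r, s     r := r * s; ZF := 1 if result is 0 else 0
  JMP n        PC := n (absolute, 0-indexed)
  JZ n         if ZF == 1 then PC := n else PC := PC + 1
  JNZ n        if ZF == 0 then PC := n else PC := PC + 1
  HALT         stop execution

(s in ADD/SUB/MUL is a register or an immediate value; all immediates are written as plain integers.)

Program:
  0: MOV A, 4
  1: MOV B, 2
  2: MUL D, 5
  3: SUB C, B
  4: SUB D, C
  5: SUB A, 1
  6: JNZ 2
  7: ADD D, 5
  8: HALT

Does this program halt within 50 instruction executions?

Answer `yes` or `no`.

Step 1: PC=0 exec 'MOV A, 4'. After: A=4 B=0 C=0 D=0 ZF=0 PC=1
Step 2: PC=1 exec 'MOV B, 2'. After: A=4 B=2 C=0 D=0 ZF=0 PC=2
Step 3: PC=2 exec 'MUL D, 5'. After: A=4 B=2 C=0 D=0 ZF=1 PC=3
Step 4: PC=3 exec 'SUB C, B'. After: A=4 B=2 C=-2 D=0 ZF=0 PC=4
Step 5: PC=4 exec 'SUB D, C'. After: A=4 B=2 C=-2 D=2 ZF=0 PC=5
Step 6: PC=5 exec 'SUB A, 1'. After: A=3 B=2 C=-2 D=2 ZF=0 PC=6
Step 7: PC=6 exec 'JNZ 2'. After: A=3 B=2 C=-2 D=2 ZF=0 PC=2
Step 8: PC=2 exec 'MUL D, 5'. After: A=3 B=2 C=-2 D=10 ZF=0 PC=3
Step 9: PC=3 exec 'SUB C, B'. After: A=3 B=2 C=-4 D=10 ZF=0 PC=4
Step 10: PC=4 exec 'SUB D, C'. After: A=3 B=2 C=-4 D=14 ZF=0 PC=5
Step 11: PC=5 exec 'SUB A, 1'. After: A=2 B=2 C=-4 D=14 ZF=0 PC=6
Step 12: PC=6 exec 'JNZ 2'. After: A=2 B=2 C=-4 D=14 ZF=0 PC=2
Step 13: PC=2 exec 'MUL D, 5'. After: A=2 B=2 C=-4 D=70 ZF=0 PC=3
Step 14: PC=3 exec 'SUB C, B'. After: A=2 B=2 C=-6 D=70 ZF=0 PC=4
Step 15: PC=4 exec 'SUB D, C'. After: A=2 B=2 C=-6 D=76 ZF=0 PC=5
Step 16: PC=5 exec 'SUB A, 1'. After: A=1 B=2 C=-6 D=76 ZF=0 PC=6
Step 17: PC=6 exec 'JNZ 2'. After: A=1 B=2 C=-6 D=76 ZF=0 PC=2
Step 18: PC=2 exec 'MUL D, 5'. After: A=1 B=2 C=-6 D=380 ZF=0 PC=3
Step 19: PC=3 exec 'SUB C, B'. After: A=1 B=2 C=-8 D=380 ZF=0 PC=4
Step 20: PC=4 exec 'SUB D, C'. After: A=1 B=2 C=-8 D=388 ZF=0 PC=5
Step 21: PC=5 exec 'SUB A, 1'. After: A=0 B=2 C=-8 D=388 ZF=1 PC=6
Step 22: PC=6 exec 'JNZ 2'. After: A=0 B=2 C=-8 D=388 ZF=1 PC=7
Step 23: PC=7 exec 'ADD D, 5'. After: A=0 B=2 C=-8 D=393 ZF=0 PC=8
Step 24: PC=8 exec 'HALT'. After: A=0 B=2 C=-8 D=393 ZF=0 PC=8 HALTED

Answer: yes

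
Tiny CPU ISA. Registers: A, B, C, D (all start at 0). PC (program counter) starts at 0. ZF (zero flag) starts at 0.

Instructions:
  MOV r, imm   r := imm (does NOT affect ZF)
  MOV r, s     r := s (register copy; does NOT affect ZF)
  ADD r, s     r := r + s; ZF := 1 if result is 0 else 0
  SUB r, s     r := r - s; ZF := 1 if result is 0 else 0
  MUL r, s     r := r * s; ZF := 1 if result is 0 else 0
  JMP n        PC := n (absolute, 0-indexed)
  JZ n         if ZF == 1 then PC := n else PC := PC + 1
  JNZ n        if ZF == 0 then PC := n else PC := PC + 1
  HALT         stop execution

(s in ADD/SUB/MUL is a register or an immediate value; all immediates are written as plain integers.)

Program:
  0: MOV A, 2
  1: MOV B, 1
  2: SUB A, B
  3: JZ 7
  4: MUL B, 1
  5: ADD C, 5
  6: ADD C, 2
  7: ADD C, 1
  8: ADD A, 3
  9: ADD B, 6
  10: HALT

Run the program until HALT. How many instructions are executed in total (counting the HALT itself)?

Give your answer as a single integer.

Step 1: PC=0 exec 'MOV A, 2'. After: A=2 B=0 C=0 D=0 ZF=0 PC=1
Step 2: PC=1 exec 'MOV B, 1'. After: A=2 B=1 C=0 D=0 ZF=0 PC=2
Step 3: PC=2 exec 'SUB A, B'. After: A=1 B=1 C=0 D=0 ZF=0 PC=3
Step 4: PC=3 exec 'JZ 7'. After: A=1 B=1 C=0 D=0 ZF=0 PC=4
Step 5: PC=4 exec 'MUL B, 1'. After: A=1 B=1 C=0 D=0 ZF=0 PC=5
Step 6: PC=5 exec 'ADD C, 5'. After: A=1 B=1 C=5 D=0 ZF=0 PC=6
Step 7: PC=6 exec 'ADD C, 2'. After: A=1 B=1 C=7 D=0 ZF=0 PC=7
Step 8: PC=7 exec 'ADD C, 1'. After: A=1 B=1 C=8 D=0 ZF=0 PC=8
Step 9: PC=8 exec 'ADD A, 3'. After: A=4 B=1 C=8 D=0 ZF=0 PC=9
Step 10: PC=9 exec 'ADD B, 6'. After: A=4 B=7 C=8 D=0 ZF=0 PC=10
Step 11: PC=10 exec 'HALT'. After: A=4 B=7 C=8 D=0 ZF=0 PC=10 HALTED
Total instructions executed: 11

Answer: 11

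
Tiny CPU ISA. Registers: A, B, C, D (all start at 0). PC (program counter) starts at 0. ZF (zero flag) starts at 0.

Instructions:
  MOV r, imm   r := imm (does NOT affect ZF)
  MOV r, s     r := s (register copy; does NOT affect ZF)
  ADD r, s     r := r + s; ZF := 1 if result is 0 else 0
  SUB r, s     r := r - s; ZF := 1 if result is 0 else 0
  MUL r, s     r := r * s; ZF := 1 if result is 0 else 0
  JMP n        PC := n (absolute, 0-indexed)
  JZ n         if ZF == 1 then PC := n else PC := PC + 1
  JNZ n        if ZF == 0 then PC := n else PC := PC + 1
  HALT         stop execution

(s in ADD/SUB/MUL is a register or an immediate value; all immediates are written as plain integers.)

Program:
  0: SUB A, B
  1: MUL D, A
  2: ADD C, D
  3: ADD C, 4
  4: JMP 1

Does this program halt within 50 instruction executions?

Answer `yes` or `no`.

Step 1: PC=0 exec 'SUB A, B'. After: A=0 B=0 C=0 D=0 ZF=1 PC=1
Step 2: PC=1 exec 'MUL D, A'. After: A=0 B=0 C=0 D=0 ZF=1 PC=2
Step 3: PC=2 exec 'ADD C, D'. After: A=0 B=0 C=0 D=0 ZF=1 PC=3
Step 4: PC=3 exec 'ADD C, 4'. After: A=0 B=0 C=4 D=0 ZF=0 PC=4
Step 5: PC=4 exec 'JMP 1'. After: A=0 B=0 C=4 D=0 ZF=0 PC=1
Step 6: PC=1 exec 'MUL D, A'. After: A=0 B=0 C=4 D=0 ZF=1 PC=2
Step 7: PC=2 exec 'ADD C, D'. After: A=0 B=0 C=4 D=0 ZF=0 PC=3
Step 8: PC=3 exec 'ADD C, 4'. After: A=0 B=0 C=8 D=0 ZF=0 PC=4
Step 9: PC=4 exec 'JMP 1'. After: A=0 B=0 C=8 D=0 ZF=0 PC=1
Step 10: PC=1 exec 'MUL D, A'. After: A=0 B=0 C=8 D=0 ZF=1 PC=2
Step 11: PC=2 exec 'ADD C, D'. After: A=0 B=0 C=8 D=0 ZF=0 PC=3
Step 12: PC=3 exec 'ADD C, 4'. After: A=0 B=0 C=12 D=0 ZF=0 PC=4
Step 13: PC=4 exec 'JMP 1'. After: A=0 B=0 C=12 D=0 ZF=0 PC=1
Step 14: PC=1 exec 'MUL D, A'. After: A=0 B=0 C=12 D=0 ZF=1 PC=2
Step 15: PC=2 exec 'ADD C, D'. After: A=0 B=0 C=12 D=0 ZF=0 PC=3
After 50 steps: not halted. PC revisits the same instructions with no path to HALT; will never halt.

Answer: no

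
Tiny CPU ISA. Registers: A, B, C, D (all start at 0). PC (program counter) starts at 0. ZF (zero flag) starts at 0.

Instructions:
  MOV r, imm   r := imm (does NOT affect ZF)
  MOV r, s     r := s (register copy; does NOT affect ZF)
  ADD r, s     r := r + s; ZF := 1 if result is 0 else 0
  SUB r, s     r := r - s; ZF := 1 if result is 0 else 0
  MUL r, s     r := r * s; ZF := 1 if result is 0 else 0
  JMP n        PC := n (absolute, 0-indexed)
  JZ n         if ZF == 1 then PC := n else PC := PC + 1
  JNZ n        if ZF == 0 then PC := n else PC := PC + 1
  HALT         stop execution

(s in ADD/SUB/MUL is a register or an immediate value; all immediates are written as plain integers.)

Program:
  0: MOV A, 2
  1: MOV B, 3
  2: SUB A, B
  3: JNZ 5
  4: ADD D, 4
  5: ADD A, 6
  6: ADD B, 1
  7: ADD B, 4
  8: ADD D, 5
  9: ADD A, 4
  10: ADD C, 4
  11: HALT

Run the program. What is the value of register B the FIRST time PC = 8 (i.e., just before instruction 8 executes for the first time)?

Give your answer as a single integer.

Step 1: PC=0 exec 'MOV A, 2'. After: A=2 B=0 C=0 D=0 ZF=0 PC=1
Step 2: PC=1 exec 'MOV B, 3'. After: A=2 B=3 C=0 D=0 ZF=0 PC=2
Step 3: PC=2 exec 'SUB A, B'. After: A=-1 B=3 C=0 D=0 ZF=0 PC=3
Step 4: PC=3 exec 'JNZ 5'. After: A=-1 B=3 C=0 D=0 ZF=0 PC=5
Step 5: PC=5 exec 'ADD A, 6'. After: A=5 B=3 C=0 D=0 ZF=0 PC=6
Step 6: PC=6 exec 'ADD B, 1'. After: A=5 B=4 C=0 D=0 ZF=0 PC=7
Step 7: PC=7 exec 'ADD B, 4'. After: A=5 B=8 C=0 D=0 ZF=0 PC=8
First time PC=8: B=8

8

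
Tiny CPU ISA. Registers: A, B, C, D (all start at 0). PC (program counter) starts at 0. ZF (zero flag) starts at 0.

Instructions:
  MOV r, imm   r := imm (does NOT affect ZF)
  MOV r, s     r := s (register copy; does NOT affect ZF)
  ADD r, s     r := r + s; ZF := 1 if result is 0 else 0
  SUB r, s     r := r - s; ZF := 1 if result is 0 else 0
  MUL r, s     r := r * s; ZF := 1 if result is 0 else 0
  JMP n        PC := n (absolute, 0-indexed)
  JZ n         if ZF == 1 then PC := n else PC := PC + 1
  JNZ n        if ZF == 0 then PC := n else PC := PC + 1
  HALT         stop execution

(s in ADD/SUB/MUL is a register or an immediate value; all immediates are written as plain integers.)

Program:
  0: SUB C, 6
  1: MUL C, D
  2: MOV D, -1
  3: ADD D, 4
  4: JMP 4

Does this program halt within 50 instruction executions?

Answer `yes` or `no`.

Answer: no

Derivation:
Step 1: PC=0 exec 'SUB C, 6'. After: A=0 B=0 C=-6 D=0 ZF=0 PC=1
Step 2: PC=1 exec 'MUL C, D'. After: A=0 B=0 C=0 D=0 ZF=1 PC=2
Step 3: PC=2 exec 'MOV D, -1'. After: A=0 B=0 C=0 D=-1 ZF=1 PC=3
Step 4: PC=3 exec 'ADD D, 4'. After: A=0 B=0 C=0 D=3 ZF=0 PC=4
Step 5: PC=4 exec 'JMP 4'. After: A=0 B=0 C=0 D=3 ZF=0 PC=4
State after step 5 equals state after step 4: the program is in a cycle of length 1 and will never halt.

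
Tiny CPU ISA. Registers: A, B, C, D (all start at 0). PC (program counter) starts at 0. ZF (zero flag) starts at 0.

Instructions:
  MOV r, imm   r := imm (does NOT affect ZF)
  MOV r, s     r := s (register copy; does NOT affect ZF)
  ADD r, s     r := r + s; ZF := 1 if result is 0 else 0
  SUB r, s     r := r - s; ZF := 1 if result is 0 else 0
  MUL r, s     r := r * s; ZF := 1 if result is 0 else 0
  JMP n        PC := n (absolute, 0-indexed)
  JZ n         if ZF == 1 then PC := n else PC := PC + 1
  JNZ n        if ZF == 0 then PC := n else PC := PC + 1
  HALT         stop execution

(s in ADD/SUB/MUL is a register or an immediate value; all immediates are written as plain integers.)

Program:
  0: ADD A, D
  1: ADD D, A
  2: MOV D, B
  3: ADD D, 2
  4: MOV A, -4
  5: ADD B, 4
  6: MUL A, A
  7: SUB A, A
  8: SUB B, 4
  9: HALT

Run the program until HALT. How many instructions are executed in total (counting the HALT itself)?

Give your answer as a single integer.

Answer: 10

Derivation:
Step 1: PC=0 exec 'ADD A, D'. After: A=0 B=0 C=0 D=0 ZF=1 PC=1
Step 2: PC=1 exec 'ADD D, A'. After: A=0 B=0 C=0 D=0 ZF=1 PC=2
Step 3: PC=2 exec 'MOV D, B'. After: A=0 B=0 C=0 D=0 ZF=1 PC=3
Step 4: PC=3 exec 'ADD D, 2'. After: A=0 B=0 C=0 D=2 ZF=0 PC=4
Step 5: PC=4 exec 'MOV A, -4'. After: A=-4 B=0 C=0 D=2 ZF=0 PC=5
Step 6: PC=5 exec 'ADD B, 4'. After: A=-4 B=4 C=0 D=2 ZF=0 PC=6
Step 7: PC=6 exec 'MUL A, A'. After: A=16 B=4 C=0 D=2 ZF=0 PC=7
Step 8: PC=7 exec 'SUB A, A'. After: A=0 B=4 C=0 D=2 ZF=1 PC=8
Step 9: PC=8 exec 'SUB B, 4'. After: A=0 B=0 C=0 D=2 ZF=1 PC=9
Step 10: PC=9 exec 'HALT'. After: A=0 B=0 C=0 D=2 ZF=1 PC=9 HALTED
Total instructions executed: 10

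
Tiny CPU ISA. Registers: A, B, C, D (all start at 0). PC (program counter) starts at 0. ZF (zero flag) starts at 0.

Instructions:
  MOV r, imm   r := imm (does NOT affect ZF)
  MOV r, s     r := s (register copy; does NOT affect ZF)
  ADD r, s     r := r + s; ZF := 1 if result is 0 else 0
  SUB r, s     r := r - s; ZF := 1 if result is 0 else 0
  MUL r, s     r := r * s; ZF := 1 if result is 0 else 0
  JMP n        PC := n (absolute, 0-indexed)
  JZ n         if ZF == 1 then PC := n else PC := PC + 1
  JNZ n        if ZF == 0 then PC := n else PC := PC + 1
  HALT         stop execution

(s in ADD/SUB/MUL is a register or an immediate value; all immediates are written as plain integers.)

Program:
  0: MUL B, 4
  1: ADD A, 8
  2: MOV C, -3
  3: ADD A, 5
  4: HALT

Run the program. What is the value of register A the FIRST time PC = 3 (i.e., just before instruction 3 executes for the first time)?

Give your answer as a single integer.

Step 1: PC=0 exec 'MUL B, 4'. After: A=0 B=0 C=0 D=0 ZF=1 PC=1
Step 2: PC=1 exec 'ADD A, 8'. After: A=8 B=0 C=0 D=0 ZF=0 PC=2
Step 3: PC=2 exec 'MOV C, -3'. After: A=8 B=0 C=-3 D=0 ZF=0 PC=3
First time PC=3: A=8

8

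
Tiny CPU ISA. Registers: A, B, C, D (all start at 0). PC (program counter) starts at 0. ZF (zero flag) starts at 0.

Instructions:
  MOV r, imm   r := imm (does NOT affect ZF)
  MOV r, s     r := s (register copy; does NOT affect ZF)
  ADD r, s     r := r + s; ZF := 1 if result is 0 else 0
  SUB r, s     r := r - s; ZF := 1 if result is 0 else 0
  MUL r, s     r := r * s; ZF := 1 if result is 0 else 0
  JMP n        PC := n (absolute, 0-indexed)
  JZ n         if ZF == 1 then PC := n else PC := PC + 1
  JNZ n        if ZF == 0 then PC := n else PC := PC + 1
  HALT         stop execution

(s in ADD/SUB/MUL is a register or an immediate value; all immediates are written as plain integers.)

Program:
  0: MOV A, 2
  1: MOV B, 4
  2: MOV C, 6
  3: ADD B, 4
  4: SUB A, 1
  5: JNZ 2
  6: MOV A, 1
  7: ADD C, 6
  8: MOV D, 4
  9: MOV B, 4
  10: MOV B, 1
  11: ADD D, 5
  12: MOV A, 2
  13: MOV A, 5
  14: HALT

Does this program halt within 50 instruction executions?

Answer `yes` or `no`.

Answer: yes

Derivation:
Step 1: PC=0 exec 'MOV A, 2'. After: A=2 B=0 C=0 D=0 ZF=0 PC=1
Step 2: PC=1 exec 'MOV B, 4'. After: A=2 B=4 C=0 D=0 ZF=0 PC=2
Step 3: PC=2 exec 'MOV C, 6'. After: A=2 B=4 C=6 D=0 ZF=0 PC=3
Step 4: PC=3 exec 'ADD B, 4'. After: A=2 B=8 C=6 D=0 ZF=0 PC=4
Step 5: PC=4 exec 'SUB A, 1'. After: A=1 B=8 C=6 D=0 ZF=0 PC=5
Step 6: PC=5 exec 'JNZ 2'. After: A=1 B=8 C=6 D=0 ZF=0 PC=2
Step 7: PC=2 exec 'MOV C, 6'. After: A=1 B=8 C=6 D=0 ZF=0 PC=3
Step 8: PC=3 exec 'ADD B, 4'. After: A=1 B=12 C=6 D=0 ZF=0 PC=4
Step 9: PC=4 exec 'SUB A, 1'. After: A=0 B=12 C=6 D=0 ZF=1 PC=5
Step 10: PC=5 exec 'JNZ 2'. After: A=0 B=12 C=6 D=0 ZF=1 PC=6
Step 11: PC=6 exec 'MOV A, 1'. After: A=1 B=12 C=6 D=0 ZF=1 PC=7
Step 12: PC=7 exec 'ADD C, 6'. After: A=1 B=12 C=12 D=0 ZF=0 PC=8
Step 13: PC=8 exec 'MOV D, 4'. After: A=1 B=12 C=12 D=4 ZF=0 PC=9
Step 14: PC=9 exec 'MOV B, 4'. After: A=1 B=4 C=12 D=4 ZF=0 PC=10
Step 15: PC=10 exec 'MOV B, 1'. After: A=1 B=1 C=12 D=4 ZF=0 PC=11
Step 16: PC=11 exec 'ADD D, 5'. After: A=1 B=1 C=12 D=9 ZF=0 PC=12
Step 17: PC=12 exec 'MOV A, 2'. After: A=2 B=1 C=12 D=9 ZF=0 PC=13
Step 18: PC=13 exec 'MOV A, 5'. After: A=5 B=1 C=12 D=9 ZF=0 PC=14
Step 19: PC=14 exec 'HALT'. After: A=5 B=1 C=12 D=9 ZF=0 PC=14 HALTED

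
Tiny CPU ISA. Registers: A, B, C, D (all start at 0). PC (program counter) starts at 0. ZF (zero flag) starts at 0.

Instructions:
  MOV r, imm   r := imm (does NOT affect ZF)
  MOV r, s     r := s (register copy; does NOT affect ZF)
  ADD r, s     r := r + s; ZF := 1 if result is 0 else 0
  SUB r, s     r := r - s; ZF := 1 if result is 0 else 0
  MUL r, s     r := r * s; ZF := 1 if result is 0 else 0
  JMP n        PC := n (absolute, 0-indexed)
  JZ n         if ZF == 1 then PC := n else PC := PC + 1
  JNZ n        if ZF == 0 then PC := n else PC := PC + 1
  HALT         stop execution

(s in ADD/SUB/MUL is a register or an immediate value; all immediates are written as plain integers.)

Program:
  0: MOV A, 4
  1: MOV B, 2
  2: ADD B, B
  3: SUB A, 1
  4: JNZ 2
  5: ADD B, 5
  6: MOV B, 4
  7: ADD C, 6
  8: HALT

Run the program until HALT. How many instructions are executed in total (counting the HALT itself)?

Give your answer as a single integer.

Answer: 18

Derivation:
Step 1: PC=0 exec 'MOV A, 4'. After: A=4 B=0 C=0 D=0 ZF=0 PC=1
Step 2: PC=1 exec 'MOV B, 2'. After: A=4 B=2 C=0 D=0 ZF=0 PC=2
Step 3: PC=2 exec 'ADD B, B'. After: A=4 B=4 C=0 D=0 ZF=0 PC=3
Step 4: PC=3 exec 'SUB A, 1'. After: A=3 B=4 C=0 D=0 ZF=0 PC=4
Step 5: PC=4 exec 'JNZ 2'. After: A=3 B=4 C=0 D=0 ZF=0 PC=2
Step 6: PC=2 exec 'ADD B, B'. After: A=3 B=8 C=0 D=0 ZF=0 PC=3
Step 7: PC=3 exec 'SUB A, 1'. After: A=2 B=8 C=0 D=0 ZF=0 PC=4
Step 8: PC=4 exec 'JNZ 2'. After: A=2 B=8 C=0 D=0 ZF=0 PC=2
Step 9: PC=2 exec 'ADD B, B'. After: A=2 B=16 C=0 D=0 ZF=0 PC=3
Step 10: PC=3 exec 'SUB A, 1'. After: A=1 B=16 C=0 D=0 ZF=0 PC=4
Step 11: PC=4 exec 'JNZ 2'. After: A=1 B=16 C=0 D=0 ZF=0 PC=2
Step 12: PC=2 exec 'ADD B, B'. After: A=1 B=32 C=0 D=0 ZF=0 PC=3
Step 13: PC=3 exec 'SUB A, 1'. After: A=0 B=32 C=0 D=0 ZF=1 PC=4
Step 14: PC=4 exec 'JNZ 2'. After: A=0 B=32 C=0 D=0 ZF=1 PC=5
Step 15: PC=5 exec 'ADD B, 5'. After: A=0 B=37 C=0 D=0 ZF=0 PC=6
Step 16: PC=6 exec 'MOV B, 4'. After: A=0 B=4 C=0 D=0 ZF=0 PC=7
Step 17: PC=7 exec 'ADD C, 6'. After: A=0 B=4 C=6 D=0 ZF=0 PC=8
Step 18: PC=8 exec 'HALT'. After: A=0 B=4 C=6 D=0 ZF=0 PC=8 HALTED
Total instructions executed: 18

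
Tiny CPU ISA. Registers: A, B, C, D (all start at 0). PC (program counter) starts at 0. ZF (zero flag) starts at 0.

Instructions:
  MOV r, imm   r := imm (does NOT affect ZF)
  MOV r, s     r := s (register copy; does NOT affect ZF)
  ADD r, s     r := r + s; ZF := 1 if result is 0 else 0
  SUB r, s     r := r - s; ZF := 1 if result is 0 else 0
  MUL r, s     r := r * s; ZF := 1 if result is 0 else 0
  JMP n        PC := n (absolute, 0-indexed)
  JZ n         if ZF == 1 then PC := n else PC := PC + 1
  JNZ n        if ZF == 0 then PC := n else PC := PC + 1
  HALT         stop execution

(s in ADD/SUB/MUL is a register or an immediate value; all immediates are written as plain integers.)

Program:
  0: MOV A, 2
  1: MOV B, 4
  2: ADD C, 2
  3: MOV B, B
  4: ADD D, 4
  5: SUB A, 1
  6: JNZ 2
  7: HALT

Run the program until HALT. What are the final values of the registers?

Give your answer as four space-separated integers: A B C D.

Step 1: PC=0 exec 'MOV A, 2'. After: A=2 B=0 C=0 D=0 ZF=0 PC=1
Step 2: PC=1 exec 'MOV B, 4'. After: A=2 B=4 C=0 D=0 ZF=0 PC=2
Step 3: PC=2 exec 'ADD C, 2'. After: A=2 B=4 C=2 D=0 ZF=0 PC=3
Step 4: PC=3 exec 'MOV B, B'. After: A=2 B=4 C=2 D=0 ZF=0 PC=4
Step 5: PC=4 exec 'ADD D, 4'. After: A=2 B=4 C=2 D=4 ZF=0 PC=5
Step 6: PC=5 exec 'SUB A, 1'. After: A=1 B=4 C=2 D=4 ZF=0 PC=6
Step 7: PC=6 exec 'JNZ 2'. After: A=1 B=4 C=2 D=4 ZF=0 PC=2
Step 8: PC=2 exec 'ADD C, 2'. After: A=1 B=4 C=4 D=4 ZF=0 PC=3
Step 9: PC=3 exec 'MOV B, B'. After: A=1 B=4 C=4 D=4 ZF=0 PC=4
Step 10: PC=4 exec 'ADD D, 4'. After: A=1 B=4 C=4 D=8 ZF=0 PC=5
Step 11: PC=5 exec 'SUB A, 1'. After: A=0 B=4 C=4 D=8 ZF=1 PC=6
Step 12: PC=6 exec 'JNZ 2'. After: A=0 B=4 C=4 D=8 ZF=1 PC=7
Step 13: PC=7 exec 'HALT'. After: A=0 B=4 C=4 D=8 ZF=1 PC=7 HALTED

Answer: 0 4 4 8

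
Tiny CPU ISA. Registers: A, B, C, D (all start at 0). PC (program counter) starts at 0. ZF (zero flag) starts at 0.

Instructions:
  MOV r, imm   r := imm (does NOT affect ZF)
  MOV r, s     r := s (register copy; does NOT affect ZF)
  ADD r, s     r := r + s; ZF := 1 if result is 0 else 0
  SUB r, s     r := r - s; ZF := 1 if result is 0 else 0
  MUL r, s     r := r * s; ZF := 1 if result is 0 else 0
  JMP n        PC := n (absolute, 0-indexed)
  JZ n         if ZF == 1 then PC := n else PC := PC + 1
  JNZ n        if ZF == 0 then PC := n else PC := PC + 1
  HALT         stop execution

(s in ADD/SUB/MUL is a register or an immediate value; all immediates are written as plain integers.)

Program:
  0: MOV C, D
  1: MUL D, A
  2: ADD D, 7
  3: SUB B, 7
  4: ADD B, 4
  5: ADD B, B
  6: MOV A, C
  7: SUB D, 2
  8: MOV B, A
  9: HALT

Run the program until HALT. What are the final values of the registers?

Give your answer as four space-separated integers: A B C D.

Step 1: PC=0 exec 'MOV C, D'. After: A=0 B=0 C=0 D=0 ZF=0 PC=1
Step 2: PC=1 exec 'MUL D, A'. After: A=0 B=0 C=0 D=0 ZF=1 PC=2
Step 3: PC=2 exec 'ADD D, 7'. After: A=0 B=0 C=0 D=7 ZF=0 PC=3
Step 4: PC=3 exec 'SUB B, 7'. After: A=0 B=-7 C=0 D=7 ZF=0 PC=4
Step 5: PC=4 exec 'ADD B, 4'. After: A=0 B=-3 C=0 D=7 ZF=0 PC=5
Step 6: PC=5 exec 'ADD B, B'. After: A=0 B=-6 C=0 D=7 ZF=0 PC=6
Step 7: PC=6 exec 'MOV A, C'. After: A=0 B=-6 C=0 D=7 ZF=0 PC=7
Step 8: PC=7 exec 'SUB D, 2'. After: A=0 B=-6 C=0 D=5 ZF=0 PC=8
Step 9: PC=8 exec 'MOV B, A'. After: A=0 B=0 C=0 D=5 ZF=0 PC=9
Step 10: PC=9 exec 'HALT'. After: A=0 B=0 C=0 D=5 ZF=0 PC=9 HALTED

Answer: 0 0 0 5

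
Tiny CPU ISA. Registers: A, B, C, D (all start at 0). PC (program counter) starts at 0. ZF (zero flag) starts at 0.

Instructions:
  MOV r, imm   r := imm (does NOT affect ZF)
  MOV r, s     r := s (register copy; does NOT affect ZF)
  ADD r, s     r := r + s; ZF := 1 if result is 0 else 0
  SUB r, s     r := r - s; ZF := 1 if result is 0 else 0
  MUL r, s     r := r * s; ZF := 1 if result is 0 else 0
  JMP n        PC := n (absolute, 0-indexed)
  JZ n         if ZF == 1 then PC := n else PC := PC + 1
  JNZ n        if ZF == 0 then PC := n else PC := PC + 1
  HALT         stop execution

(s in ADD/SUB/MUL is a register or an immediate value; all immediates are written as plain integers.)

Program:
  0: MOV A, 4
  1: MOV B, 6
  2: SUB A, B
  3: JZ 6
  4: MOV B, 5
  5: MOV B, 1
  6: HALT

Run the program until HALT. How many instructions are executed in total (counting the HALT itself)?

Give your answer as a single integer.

Answer: 7

Derivation:
Step 1: PC=0 exec 'MOV A, 4'. After: A=4 B=0 C=0 D=0 ZF=0 PC=1
Step 2: PC=1 exec 'MOV B, 6'. After: A=4 B=6 C=0 D=0 ZF=0 PC=2
Step 3: PC=2 exec 'SUB A, B'. After: A=-2 B=6 C=0 D=0 ZF=0 PC=3
Step 4: PC=3 exec 'JZ 6'. After: A=-2 B=6 C=0 D=0 ZF=0 PC=4
Step 5: PC=4 exec 'MOV B, 5'. After: A=-2 B=5 C=0 D=0 ZF=0 PC=5
Step 6: PC=5 exec 'MOV B, 1'. After: A=-2 B=1 C=0 D=0 ZF=0 PC=6
Step 7: PC=6 exec 'HALT'. After: A=-2 B=1 C=0 D=0 ZF=0 PC=6 HALTED
Total instructions executed: 7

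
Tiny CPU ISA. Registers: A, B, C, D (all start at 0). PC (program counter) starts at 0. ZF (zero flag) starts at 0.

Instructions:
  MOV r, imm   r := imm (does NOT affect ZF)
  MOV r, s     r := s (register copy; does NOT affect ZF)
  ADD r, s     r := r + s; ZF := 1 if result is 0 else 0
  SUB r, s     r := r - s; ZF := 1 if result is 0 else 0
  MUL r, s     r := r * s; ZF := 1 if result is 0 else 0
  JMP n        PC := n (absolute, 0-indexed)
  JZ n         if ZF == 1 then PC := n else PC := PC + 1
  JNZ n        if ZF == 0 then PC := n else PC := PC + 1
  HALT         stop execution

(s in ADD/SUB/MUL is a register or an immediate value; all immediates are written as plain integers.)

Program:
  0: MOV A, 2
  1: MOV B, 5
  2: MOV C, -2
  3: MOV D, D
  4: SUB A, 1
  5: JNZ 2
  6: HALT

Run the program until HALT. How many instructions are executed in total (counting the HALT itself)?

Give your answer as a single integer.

Answer: 11

Derivation:
Step 1: PC=0 exec 'MOV A, 2'. After: A=2 B=0 C=0 D=0 ZF=0 PC=1
Step 2: PC=1 exec 'MOV B, 5'. After: A=2 B=5 C=0 D=0 ZF=0 PC=2
Step 3: PC=2 exec 'MOV C, -2'. After: A=2 B=5 C=-2 D=0 ZF=0 PC=3
Step 4: PC=3 exec 'MOV D, D'. After: A=2 B=5 C=-2 D=0 ZF=0 PC=4
Step 5: PC=4 exec 'SUB A, 1'. After: A=1 B=5 C=-2 D=0 ZF=0 PC=5
Step 6: PC=5 exec 'JNZ 2'. After: A=1 B=5 C=-2 D=0 ZF=0 PC=2
Step 7: PC=2 exec 'MOV C, -2'. After: A=1 B=5 C=-2 D=0 ZF=0 PC=3
Step 8: PC=3 exec 'MOV D, D'. After: A=1 B=5 C=-2 D=0 ZF=0 PC=4
Step 9: PC=4 exec 'SUB A, 1'. After: A=0 B=5 C=-2 D=0 ZF=1 PC=5
Step 10: PC=5 exec 'JNZ 2'. After: A=0 B=5 C=-2 D=0 ZF=1 PC=6
Step 11: PC=6 exec 'HALT'. After: A=0 B=5 C=-2 D=0 ZF=1 PC=6 HALTED
Total instructions executed: 11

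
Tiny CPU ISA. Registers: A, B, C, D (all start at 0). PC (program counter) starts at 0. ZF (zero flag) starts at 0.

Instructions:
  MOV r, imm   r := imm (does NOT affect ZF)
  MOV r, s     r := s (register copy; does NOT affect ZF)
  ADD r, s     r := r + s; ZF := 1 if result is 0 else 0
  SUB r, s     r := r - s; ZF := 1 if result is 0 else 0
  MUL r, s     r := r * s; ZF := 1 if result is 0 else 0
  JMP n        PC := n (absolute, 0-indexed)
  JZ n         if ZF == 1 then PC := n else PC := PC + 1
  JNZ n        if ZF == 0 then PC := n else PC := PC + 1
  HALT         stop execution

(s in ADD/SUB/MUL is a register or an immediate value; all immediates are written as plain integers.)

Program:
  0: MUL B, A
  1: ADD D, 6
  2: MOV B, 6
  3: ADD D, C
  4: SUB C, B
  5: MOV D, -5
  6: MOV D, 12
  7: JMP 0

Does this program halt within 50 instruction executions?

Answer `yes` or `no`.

Answer: no

Derivation:
Step 1: PC=0 exec 'MUL B, A'. After: A=0 B=0 C=0 D=0 ZF=1 PC=1
Step 2: PC=1 exec 'ADD D, 6'. After: A=0 B=0 C=0 D=6 ZF=0 PC=2
Step 3: PC=2 exec 'MOV B, 6'. After: A=0 B=6 C=0 D=6 ZF=0 PC=3
Step 4: PC=3 exec 'ADD D, C'. After: A=0 B=6 C=0 D=6 ZF=0 PC=4
Step 5: PC=4 exec 'SUB C, B'. After: A=0 B=6 C=-6 D=6 ZF=0 PC=5
Step 6: PC=5 exec 'MOV D, -5'. After: A=0 B=6 C=-6 D=-5 ZF=0 PC=6
Step 7: PC=6 exec 'MOV D, 12'. After: A=0 B=6 C=-6 D=12 ZF=0 PC=7
Step 8: PC=7 exec 'JMP 0'. After: A=0 B=6 C=-6 D=12 ZF=0 PC=0
Step 9: PC=0 exec 'MUL B, A'. After: A=0 B=0 C=-6 D=12 ZF=1 PC=1
Step 10: PC=1 exec 'ADD D, 6'. After: A=0 B=0 C=-6 D=18 ZF=0 PC=2
Step 11: PC=2 exec 'MOV B, 6'. After: A=0 B=6 C=-6 D=18 ZF=0 PC=3
Step 12: PC=3 exec 'ADD D, C'. After: A=0 B=6 C=-6 D=12 ZF=0 PC=4
Step 13: PC=4 exec 'SUB C, B'. After: A=0 B=6 C=-12 D=12 ZF=0 PC=5
Step 14: PC=5 exec 'MOV D, -5'. After: A=0 B=6 C=-12 D=-5 ZF=0 PC=6
Step 15: PC=6 exec 'MOV D, 12'. After: A=0 B=6 C=-12 D=12 ZF=0 PC=7
After 50 steps: not halted. PC revisits the same instructions with no path to HALT; will never halt.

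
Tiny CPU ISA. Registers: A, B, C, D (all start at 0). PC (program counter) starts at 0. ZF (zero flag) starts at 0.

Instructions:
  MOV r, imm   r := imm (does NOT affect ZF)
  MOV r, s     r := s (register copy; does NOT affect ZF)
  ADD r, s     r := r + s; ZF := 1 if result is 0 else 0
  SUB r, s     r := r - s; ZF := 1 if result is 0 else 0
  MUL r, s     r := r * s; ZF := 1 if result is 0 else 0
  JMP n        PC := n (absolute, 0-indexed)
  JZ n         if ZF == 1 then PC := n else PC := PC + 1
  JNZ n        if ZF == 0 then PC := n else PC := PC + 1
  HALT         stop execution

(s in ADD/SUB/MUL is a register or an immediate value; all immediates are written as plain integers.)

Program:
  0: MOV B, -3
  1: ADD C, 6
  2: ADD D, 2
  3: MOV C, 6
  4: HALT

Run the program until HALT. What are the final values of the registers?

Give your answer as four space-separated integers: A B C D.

Step 1: PC=0 exec 'MOV B, -3'. After: A=0 B=-3 C=0 D=0 ZF=0 PC=1
Step 2: PC=1 exec 'ADD C, 6'. After: A=0 B=-3 C=6 D=0 ZF=0 PC=2
Step 3: PC=2 exec 'ADD D, 2'. After: A=0 B=-3 C=6 D=2 ZF=0 PC=3
Step 4: PC=3 exec 'MOV C, 6'. After: A=0 B=-3 C=6 D=2 ZF=0 PC=4
Step 5: PC=4 exec 'HALT'. After: A=0 B=-3 C=6 D=2 ZF=0 PC=4 HALTED

Answer: 0 -3 6 2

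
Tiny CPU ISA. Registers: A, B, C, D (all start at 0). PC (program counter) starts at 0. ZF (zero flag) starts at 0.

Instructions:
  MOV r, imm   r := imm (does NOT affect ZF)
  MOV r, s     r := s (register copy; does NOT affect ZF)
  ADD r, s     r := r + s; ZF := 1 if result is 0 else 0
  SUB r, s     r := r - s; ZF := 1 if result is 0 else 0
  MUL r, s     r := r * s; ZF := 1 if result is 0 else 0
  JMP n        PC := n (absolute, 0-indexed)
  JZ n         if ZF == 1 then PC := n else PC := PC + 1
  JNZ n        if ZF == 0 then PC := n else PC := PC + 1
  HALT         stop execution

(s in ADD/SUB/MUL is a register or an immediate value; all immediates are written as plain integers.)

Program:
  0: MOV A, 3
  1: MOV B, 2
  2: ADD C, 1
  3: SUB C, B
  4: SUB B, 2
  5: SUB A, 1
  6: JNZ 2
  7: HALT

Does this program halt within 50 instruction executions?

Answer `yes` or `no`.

Answer: yes

Derivation:
Step 1: PC=0 exec 'MOV A, 3'. After: A=3 B=0 C=0 D=0 ZF=0 PC=1
Step 2: PC=1 exec 'MOV B, 2'. After: A=3 B=2 C=0 D=0 ZF=0 PC=2
Step 3: PC=2 exec 'ADD C, 1'. After: A=3 B=2 C=1 D=0 ZF=0 PC=3
Step 4: PC=3 exec 'SUB C, B'. After: A=3 B=2 C=-1 D=0 ZF=0 PC=4
Step 5: PC=4 exec 'SUB B, 2'. After: A=3 B=0 C=-1 D=0 ZF=1 PC=5
Step 6: PC=5 exec 'SUB A, 1'. After: A=2 B=0 C=-1 D=0 ZF=0 PC=6
Step 7: PC=6 exec 'JNZ 2'. After: A=2 B=0 C=-1 D=0 ZF=0 PC=2
Step 8: PC=2 exec 'ADD C, 1'. After: A=2 B=0 C=0 D=0 ZF=1 PC=3
Step 9: PC=3 exec 'SUB C, B'. After: A=2 B=0 C=0 D=0 ZF=1 PC=4
Step 10: PC=4 exec 'SUB B, 2'. After: A=2 B=-2 C=0 D=0 ZF=0 PC=5
Step 11: PC=5 exec 'SUB A, 1'. After: A=1 B=-2 C=0 D=0 ZF=0 PC=6
Step 12: PC=6 exec 'JNZ 2'. After: A=1 B=-2 C=0 D=0 ZF=0 PC=2
Step 13: PC=2 exec 'ADD C, 1'. After: A=1 B=-2 C=1 D=0 ZF=0 PC=3
Step 14: PC=3 exec 'SUB C, B'. After: A=1 B=-2 C=3 D=0 ZF=0 PC=4
Step 15: PC=4 exec 'SUB B, 2'. After: A=1 B=-4 C=3 D=0 ZF=0 PC=5
Step 16: PC=5 exec 'SUB A, 1'. After: A=0 B=-4 C=3 D=0 ZF=1 PC=6
Step 17: PC=6 exec 'JNZ 2'. After: A=0 B=-4 C=3 D=0 ZF=1 PC=7
Step 18: PC=7 exec 'HALT'. After: A=0 B=-4 C=3 D=0 ZF=1 PC=7 HALTED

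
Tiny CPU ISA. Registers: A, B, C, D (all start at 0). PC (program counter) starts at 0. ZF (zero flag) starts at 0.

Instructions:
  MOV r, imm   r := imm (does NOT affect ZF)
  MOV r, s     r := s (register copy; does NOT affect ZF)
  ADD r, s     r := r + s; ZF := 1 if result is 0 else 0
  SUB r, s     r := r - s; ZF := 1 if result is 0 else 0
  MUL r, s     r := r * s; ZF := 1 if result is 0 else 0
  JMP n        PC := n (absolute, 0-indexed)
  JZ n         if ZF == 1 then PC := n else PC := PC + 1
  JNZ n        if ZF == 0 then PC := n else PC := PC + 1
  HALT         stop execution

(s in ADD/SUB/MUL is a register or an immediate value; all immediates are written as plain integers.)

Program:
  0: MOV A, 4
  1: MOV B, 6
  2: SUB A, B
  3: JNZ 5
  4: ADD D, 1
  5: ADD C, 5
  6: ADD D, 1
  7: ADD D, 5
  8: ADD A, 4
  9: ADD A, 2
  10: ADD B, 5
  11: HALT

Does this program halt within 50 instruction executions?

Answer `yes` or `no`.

Step 1: PC=0 exec 'MOV A, 4'. After: A=4 B=0 C=0 D=0 ZF=0 PC=1
Step 2: PC=1 exec 'MOV B, 6'. After: A=4 B=6 C=0 D=0 ZF=0 PC=2
Step 3: PC=2 exec 'SUB A, B'. After: A=-2 B=6 C=0 D=0 ZF=0 PC=3
Step 4: PC=3 exec 'JNZ 5'. After: A=-2 B=6 C=0 D=0 ZF=0 PC=5
Step 5: PC=5 exec 'ADD C, 5'. After: A=-2 B=6 C=5 D=0 ZF=0 PC=6
Step 6: PC=6 exec 'ADD D, 1'. After: A=-2 B=6 C=5 D=1 ZF=0 PC=7
Step 7: PC=7 exec 'ADD D, 5'. After: A=-2 B=6 C=5 D=6 ZF=0 PC=8
Step 8: PC=8 exec 'ADD A, 4'. After: A=2 B=6 C=5 D=6 ZF=0 PC=9
Step 9: PC=9 exec 'ADD A, 2'. After: A=4 B=6 C=5 D=6 ZF=0 PC=10
Step 10: PC=10 exec 'ADD B, 5'. After: A=4 B=11 C=5 D=6 ZF=0 PC=11
Step 11: PC=11 exec 'HALT'. After: A=4 B=11 C=5 D=6 ZF=0 PC=11 HALTED

Answer: yes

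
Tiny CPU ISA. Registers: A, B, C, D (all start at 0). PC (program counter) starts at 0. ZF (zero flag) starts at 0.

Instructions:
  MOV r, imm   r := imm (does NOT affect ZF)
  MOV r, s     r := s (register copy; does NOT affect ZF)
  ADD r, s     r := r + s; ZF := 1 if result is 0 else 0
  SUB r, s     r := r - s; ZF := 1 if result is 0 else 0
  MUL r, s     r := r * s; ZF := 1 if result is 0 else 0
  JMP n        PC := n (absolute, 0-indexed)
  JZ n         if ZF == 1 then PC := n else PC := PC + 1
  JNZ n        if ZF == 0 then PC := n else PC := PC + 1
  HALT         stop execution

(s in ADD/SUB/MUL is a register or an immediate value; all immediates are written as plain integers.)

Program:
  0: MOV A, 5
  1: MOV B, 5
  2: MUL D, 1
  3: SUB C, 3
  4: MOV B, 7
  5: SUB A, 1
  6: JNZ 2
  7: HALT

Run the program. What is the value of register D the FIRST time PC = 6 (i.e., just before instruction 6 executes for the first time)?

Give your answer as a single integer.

Step 1: PC=0 exec 'MOV A, 5'. After: A=5 B=0 C=0 D=0 ZF=0 PC=1
Step 2: PC=1 exec 'MOV B, 5'. After: A=5 B=5 C=0 D=0 ZF=0 PC=2
Step 3: PC=2 exec 'MUL D, 1'. After: A=5 B=5 C=0 D=0 ZF=1 PC=3
Step 4: PC=3 exec 'SUB C, 3'. After: A=5 B=5 C=-3 D=0 ZF=0 PC=4
Step 5: PC=4 exec 'MOV B, 7'. After: A=5 B=7 C=-3 D=0 ZF=0 PC=5
Step 6: PC=5 exec 'SUB A, 1'. After: A=4 B=7 C=-3 D=0 ZF=0 PC=6
First time PC=6: D=0

0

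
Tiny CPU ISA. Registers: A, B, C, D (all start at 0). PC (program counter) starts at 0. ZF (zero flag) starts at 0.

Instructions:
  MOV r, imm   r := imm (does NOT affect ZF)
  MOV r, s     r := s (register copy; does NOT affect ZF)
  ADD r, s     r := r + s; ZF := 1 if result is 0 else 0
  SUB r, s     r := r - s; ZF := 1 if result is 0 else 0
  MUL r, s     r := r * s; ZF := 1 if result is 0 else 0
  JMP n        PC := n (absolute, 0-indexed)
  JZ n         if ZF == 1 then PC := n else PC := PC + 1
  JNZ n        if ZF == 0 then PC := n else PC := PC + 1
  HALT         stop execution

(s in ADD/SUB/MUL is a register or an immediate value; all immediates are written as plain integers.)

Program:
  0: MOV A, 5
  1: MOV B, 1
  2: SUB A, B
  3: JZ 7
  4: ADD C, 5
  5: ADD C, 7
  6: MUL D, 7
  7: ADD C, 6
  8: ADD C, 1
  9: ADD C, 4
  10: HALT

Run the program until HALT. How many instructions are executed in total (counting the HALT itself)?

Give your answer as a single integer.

Answer: 11

Derivation:
Step 1: PC=0 exec 'MOV A, 5'. After: A=5 B=0 C=0 D=0 ZF=0 PC=1
Step 2: PC=1 exec 'MOV B, 1'. After: A=5 B=1 C=0 D=0 ZF=0 PC=2
Step 3: PC=2 exec 'SUB A, B'. After: A=4 B=1 C=0 D=0 ZF=0 PC=3
Step 4: PC=3 exec 'JZ 7'. After: A=4 B=1 C=0 D=0 ZF=0 PC=4
Step 5: PC=4 exec 'ADD C, 5'. After: A=4 B=1 C=5 D=0 ZF=0 PC=5
Step 6: PC=5 exec 'ADD C, 7'. After: A=4 B=1 C=12 D=0 ZF=0 PC=6
Step 7: PC=6 exec 'MUL D, 7'. After: A=4 B=1 C=12 D=0 ZF=1 PC=7
Step 8: PC=7 exec 'ADD C, 6'. After: A=4 B=1 C=18 D=0 ZF=0 PC=8
Step 9: PC=8 exec 'ADD C, 1'. After: A=4 B=1 C=19 D=0 ZF=0 PC=9
Step 10: PC=9 exec 'ADD C, 4'. After: A=4 B=1 C=23 D=0 ZF=0 PC=10
Step 11: PC=10 exec 'HALT'. After: A=4 B=1 C=23 D=0 ZF=0 PC=10 HALTED
Total instructions executed: 11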